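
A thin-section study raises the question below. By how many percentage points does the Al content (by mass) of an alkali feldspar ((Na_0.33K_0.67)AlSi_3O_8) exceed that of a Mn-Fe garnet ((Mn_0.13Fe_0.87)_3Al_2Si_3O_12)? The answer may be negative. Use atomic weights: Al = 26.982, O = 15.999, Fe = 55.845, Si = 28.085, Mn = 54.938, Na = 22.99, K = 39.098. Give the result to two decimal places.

First mineral: 26.982 g Al in 273.011 g formula = 9.88 wt% Al.
Second mineral: 53.964 g Al in 497.388 g formula = 10.85 wt% Al.
9.88% − 10.85% gives a difference of -0.97 percentage points.

-0.97 percentage points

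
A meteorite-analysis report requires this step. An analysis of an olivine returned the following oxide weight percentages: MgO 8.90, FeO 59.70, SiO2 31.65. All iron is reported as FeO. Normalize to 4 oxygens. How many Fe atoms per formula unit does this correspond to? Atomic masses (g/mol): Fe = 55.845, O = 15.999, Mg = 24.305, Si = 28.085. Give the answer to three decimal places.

1.579 Fe apfu

MgO (M=40.304): mol = 0.22082; Mg = 0.22082, O = 0.22082.
FeO (M=71.844): mol = 0.83097; Fe = 0.83097, O = 0.83097.
SiO2 (M=60.083): mol = 0.52677; Si = 0.52677, O = 1.05354.
ΣO = 2.10533; factor = 4/ΣO = 1.89994.
Fe apfu = 0.83097 × 1.89994 = 1.579.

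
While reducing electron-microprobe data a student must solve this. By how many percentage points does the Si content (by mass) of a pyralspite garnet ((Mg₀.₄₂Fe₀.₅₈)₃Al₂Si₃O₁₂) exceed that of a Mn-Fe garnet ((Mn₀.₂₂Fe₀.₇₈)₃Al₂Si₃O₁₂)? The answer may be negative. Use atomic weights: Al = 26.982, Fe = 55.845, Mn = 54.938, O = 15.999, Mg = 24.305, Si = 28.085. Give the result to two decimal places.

Si in (Mg₀.₄₂Fe₀.₅₈)₃Al₂Si₃O₁₂: molar mass 458.002 g/mol; 3×28.085 = 84.255 g → 18.40 wt%.
Si in (Mn₀.₂₂Fe₀.₇₈)₃Al₂Si₃O₁₂: molar mass 497.143 g/mol; 3×28.085 = 84.255 g → 16.95 wt%.
Difference = 18.40 − 16.95 = 1.45 percentage points.

1.45 percentage points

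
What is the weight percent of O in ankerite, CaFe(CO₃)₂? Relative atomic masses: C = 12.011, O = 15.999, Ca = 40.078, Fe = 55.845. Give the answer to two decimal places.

44.45 weight percent

Molar mass of CaFe(CO₃)₂: 1×40.078 + 1×55.845 + 2×12.011 + 6×15.999 = 215.939 g/mol.
Mass of O per formula unit: 6 × 15.999 = 95.994 g.
Weight fraction O = 95.994 / 215.939 = 0.4445.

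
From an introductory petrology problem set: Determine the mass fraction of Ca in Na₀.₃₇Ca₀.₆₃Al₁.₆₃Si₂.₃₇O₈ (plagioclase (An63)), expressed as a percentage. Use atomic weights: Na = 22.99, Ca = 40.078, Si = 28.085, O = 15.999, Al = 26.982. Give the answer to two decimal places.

9.27 weight percent

Molar mass of Na₀.₃₇Ca₀.₆₃Al₁.₆₃Si₂.₃₇O₈: 0.37*22.99 + 0.63*40.078 + 1.63*26.982 + 2.37*28.085 + 8*15.999 = 272.290 g/mol.
Mass of Ca per formula unit: 0.63 × 40.078 = 25.249 g.
Weight fraction Ca = 25.249 / 272.290 = 0.0927.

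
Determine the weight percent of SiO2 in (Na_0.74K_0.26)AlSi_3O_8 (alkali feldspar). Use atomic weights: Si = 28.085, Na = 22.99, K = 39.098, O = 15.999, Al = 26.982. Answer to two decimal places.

M((Na_0.74K_0.26)AlSi_3O_8) = 266.407 g/mol; M(SiO2) = 60.083 g/mol.
Moles SiO2 per formula unit = 3 Si ÷ 1 = 3.0000.
SiO2 fraction = (3.0000 × 60.083) / 266.407 = 180.249/266.407 = 0.6766.

67.66 wt%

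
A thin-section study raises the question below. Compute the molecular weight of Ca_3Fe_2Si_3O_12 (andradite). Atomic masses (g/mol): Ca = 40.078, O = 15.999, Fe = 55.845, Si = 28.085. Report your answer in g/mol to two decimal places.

508.17 g/mol

M = 3(40.078) + 2(55.845) + 3(28.085) + 12(15.999)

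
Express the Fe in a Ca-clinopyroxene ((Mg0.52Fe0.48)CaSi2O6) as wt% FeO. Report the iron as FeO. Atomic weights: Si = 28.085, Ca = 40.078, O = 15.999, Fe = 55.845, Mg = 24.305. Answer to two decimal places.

14.88 wt%

M((Mg0.52Fe0.48)CaSi2O6) = 231.686 g/mol; M(FeO) = 71.844 g/mol.
Moles FeO per formula unit = 0.48 Fe ÷ 1 = 0.4800.
FeO fraction = (0.4800 × 71.844) / 231.686 = 34.485/231.686 = 0.1488.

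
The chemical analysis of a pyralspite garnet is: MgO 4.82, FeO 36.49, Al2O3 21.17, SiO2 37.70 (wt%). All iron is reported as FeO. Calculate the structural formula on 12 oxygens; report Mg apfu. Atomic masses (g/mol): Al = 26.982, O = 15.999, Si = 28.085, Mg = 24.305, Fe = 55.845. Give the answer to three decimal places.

0.573 Mg apfu

4.82 wt% MgO ÷ 40.304 g/mol = 0.11959 mol, giving 0.11959 Mg and 0.11959 O.
36.49 wt% FeO ÷ 71.844 g/mol = 0.50791 mol, giving 0.50791 Fe and 0.50791 O.
21.17 wt% Al2O3 ÷ 101.961 g/mol = 0.20763 mol, giving 0.41526 Al and 0.62289 O.
37.70 wt% SiO2 ÷ 60.083 g/mol = 0.62747 mol, giving 0.62747 Si and 1.25494 O.
Oxygen sums to 2.50533; scaling by 12/2.50533 = 4.78979 puts the formula on 12 O.
Mg: 0.11959 × 4.78979 = 0.573 atoms per formula unit.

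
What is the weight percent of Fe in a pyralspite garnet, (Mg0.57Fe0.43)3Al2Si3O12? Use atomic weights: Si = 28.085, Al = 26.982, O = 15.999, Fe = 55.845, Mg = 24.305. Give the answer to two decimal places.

16.23 wt%

Molar mass of (Mg0.57Fe0.43)3Al2Si3O12: 1.71×24.305 + 1.29×55.845 + 2×26.982 + 3×28.085 + 12×15.999 = 443.809 g/mol.
Mass of Fe per formula unit: 1.29 × 55.845 = 72.040 g.
Weight fraction Fe = 72.040 / 443.809 = 0.1623.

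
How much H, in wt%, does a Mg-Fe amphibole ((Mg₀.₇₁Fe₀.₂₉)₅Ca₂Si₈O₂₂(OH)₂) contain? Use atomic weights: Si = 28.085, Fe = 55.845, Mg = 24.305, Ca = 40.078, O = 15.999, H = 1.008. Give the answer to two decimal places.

0.23 wt%

Formula mass = 3.55×24.305 + 1.45×55.845 + 2×40.078 + 8×28.085 + 24×15.999 + 2×1.008 = 858.086 g/mol, of which 2.016 g is H.
So H makes up 2.016/858.086 = 0.0023 of the mass, i.e. 0.23%.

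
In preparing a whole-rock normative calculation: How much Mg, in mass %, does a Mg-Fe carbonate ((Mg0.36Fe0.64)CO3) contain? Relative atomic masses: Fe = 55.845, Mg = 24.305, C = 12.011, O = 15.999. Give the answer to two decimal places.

8.37 mass %

Molar mass of (Mg0.36Fe0.64)CO3: 0.36·24.305 + 0.64·55.845 + 1·12.011 + 3·15.999 = 104.499 g/mol.
Mass of Mg per formula unit: 0.36 × 24.305 = 8.750 g.
Weight fraction Mg = 8.750 / 104.499 = 0.0837.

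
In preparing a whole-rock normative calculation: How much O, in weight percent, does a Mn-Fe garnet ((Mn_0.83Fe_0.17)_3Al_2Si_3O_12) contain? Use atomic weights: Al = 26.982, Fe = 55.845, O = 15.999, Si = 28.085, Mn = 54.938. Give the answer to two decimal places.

38.75 weight percent

M((Mn_0.83Fe_0.17)_3Al_2Si_3O_12) = 495.484 g/mol.
O contributes 12 × 15.999 = 191.988 g per mole.
191.988/495.484 = 0.3875 → 38.75%.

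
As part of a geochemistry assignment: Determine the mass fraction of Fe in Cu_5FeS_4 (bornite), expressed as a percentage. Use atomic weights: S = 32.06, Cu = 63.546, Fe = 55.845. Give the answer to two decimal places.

Formula mass = 5·63.546 + 1·55.845 + 4·32.06 = 501.815 g/mol, of which 55.845 g is Fe.
So Fe makes up 55.845/501.815 = 0.1113 of the mass, i.e. 11.13%.

11.13 weight percent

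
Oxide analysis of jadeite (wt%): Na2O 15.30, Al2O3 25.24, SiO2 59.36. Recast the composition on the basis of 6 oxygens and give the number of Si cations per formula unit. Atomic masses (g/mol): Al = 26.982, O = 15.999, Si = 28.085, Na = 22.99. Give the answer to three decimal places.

1.999 Si apfu

Na2O (M=61.979): mol = 0.24686; Na = 0.49372, O = 0.24686.
Al2O3 (M=101.961): mol = 0.24755; Al = 0.49510, O = 0.74265.
SiO2 (M=60.083): mol = 0.98797; Si = 0.98797, O = 1.97594.
ΣO = 2.96545; factor = 6/ΣO = 2.02330.
Si apfu = 0.98797 × 2.02330 = 1.999.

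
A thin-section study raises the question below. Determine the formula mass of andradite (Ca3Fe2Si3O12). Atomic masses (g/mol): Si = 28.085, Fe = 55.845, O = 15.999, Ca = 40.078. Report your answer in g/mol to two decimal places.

508.17 g/mol

M = 3(40.078) + 2(55.845) + 3(28.085) + 12(15.999)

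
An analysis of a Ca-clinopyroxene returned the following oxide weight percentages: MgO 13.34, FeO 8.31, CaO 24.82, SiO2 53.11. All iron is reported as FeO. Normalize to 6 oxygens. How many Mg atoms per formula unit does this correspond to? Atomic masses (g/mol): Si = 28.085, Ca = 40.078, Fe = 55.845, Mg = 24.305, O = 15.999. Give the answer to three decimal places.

MgO (M=40.304): mol = 0.33098; Mg = 0.33098, O = 0.33098.
FeO (M=71.844): mol = 0.11567; Fe = 0.11567, O = 0.11567.
CaO (M=56.077): mol = 0.44261; Ca = 0.44261, O = 0.44261.
SiO2 (M=60.083): mol = 0.88394; Si = 0.88394, O = 1.76788.
ΣO = 2.65714; factor = 6/ΣO = 2.25807.
Mg apfu = 0.33098 × 2.25807 = 0.747.

0.747 Mg apfu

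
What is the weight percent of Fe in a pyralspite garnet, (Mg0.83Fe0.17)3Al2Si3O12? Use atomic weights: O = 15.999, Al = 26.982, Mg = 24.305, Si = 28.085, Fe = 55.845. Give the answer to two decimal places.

6.79 mass %

Formula mass = 2.49·24.305 + 0.51·55.845 + 2·26.982 + 3·28.085 + 12·15.999 = 419.207 g/mol, of which 28.481 g is Fe.
So Fe makes up 28.481/419.207 = 0.0679 of the mass, i.e. 6.79%.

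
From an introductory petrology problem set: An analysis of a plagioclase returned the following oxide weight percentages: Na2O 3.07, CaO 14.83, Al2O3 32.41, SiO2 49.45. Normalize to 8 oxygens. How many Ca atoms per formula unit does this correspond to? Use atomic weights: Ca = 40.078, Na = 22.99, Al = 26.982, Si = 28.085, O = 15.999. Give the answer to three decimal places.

Na2O: 3.07/61.979 = 0.04953 mol → 0.09906 mol Na, 0.04953 mol O.
CaO: 14.83/56.077 = 0.26446 mol → 0.26446 mol Ca, 0.26446 mol O.
Al2O3: 32.41/101.961 = 0.31787 mol → 0.63574 mol Al, 0.95361 mol O.
SiO2: 49.45/60.083 = 0.82303 mol → 0.82303 mol Si, 1.64606 mol O.
Total oxygen = 2.91366 mol. Normalization factor = 8/2.91366 = 2.74569.
Ca per 8 O = 0.26446 × 2.74569 = 0.726.

0.726 Ca apfu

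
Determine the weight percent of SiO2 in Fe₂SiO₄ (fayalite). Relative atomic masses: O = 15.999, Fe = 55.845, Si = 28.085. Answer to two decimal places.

Formula mass = 203.771 g/mol.
1 Si → 1.0000 mol SiO2 per formula unit; M(SiO2) = 60.083, so SiO2 mass = 60.083 g.
60.083/203.771 × 100 = 29.49 wt%.

29.49 wt%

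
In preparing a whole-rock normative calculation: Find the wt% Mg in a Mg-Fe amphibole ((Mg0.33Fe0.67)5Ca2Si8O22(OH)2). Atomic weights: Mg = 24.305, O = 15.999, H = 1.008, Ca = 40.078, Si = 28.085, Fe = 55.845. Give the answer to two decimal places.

4.37 weight percent

Molar mass of (Mg0.33Fe0.67)5Ca2Si8O22(OH)2: 1.65·24.305 + 3.35·55.845 + 2·40.078 + 8·28.085 + 24·15.999 + 2·1.008 = 918.012 g/mol.
Mass of Mg per formula unit: 1.65 × 24.305 = 40.103 g.
Weight fraction Mg = 40.103 / 918.012 = 0.0437.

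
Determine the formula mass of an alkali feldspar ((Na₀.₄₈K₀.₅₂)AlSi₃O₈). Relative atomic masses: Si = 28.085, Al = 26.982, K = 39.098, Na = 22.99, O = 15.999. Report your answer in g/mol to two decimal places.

M = 0.48×22.99 + 0.52×39.098 + 1×26.982 + 3×28.085 + 8×15.999

270.60 g/mol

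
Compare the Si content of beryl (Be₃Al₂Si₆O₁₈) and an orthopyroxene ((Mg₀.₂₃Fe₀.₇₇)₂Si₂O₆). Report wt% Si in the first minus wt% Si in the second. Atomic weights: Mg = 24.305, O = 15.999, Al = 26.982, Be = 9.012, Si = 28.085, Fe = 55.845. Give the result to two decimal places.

First mineral: 168.510 g Si in 537.492 g formula = 31.35 wt% Si.
Second mineral: 56.170 g Si in 249.346 g formula = 22.53 wt% Si.
31.35% − 22.53% gives a difference of 8.82 percentage points.

8.82 percentage points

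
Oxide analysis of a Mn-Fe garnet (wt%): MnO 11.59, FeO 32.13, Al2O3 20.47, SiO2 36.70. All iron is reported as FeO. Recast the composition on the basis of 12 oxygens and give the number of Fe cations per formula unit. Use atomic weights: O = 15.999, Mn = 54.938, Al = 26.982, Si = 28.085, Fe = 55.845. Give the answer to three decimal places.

2.204 Fe apfu

MnO (M=70.937): mol = 0.16338; Mn = 0.16338, O = 0.16338.
FeO (M=71.844): mol = 0.44722; Fe = 0.44722, O = 0.44722.
Al2O3 (M=101.961): mol = 0.20076; Al = 0.40152, O = 0.60228.
SiO2 (M=60.083): mol = 0.61082; Si = 0.61082, O = 1.22164.
ΣO = 2.43452; factor = 12/ΣO = 4.92910.
Fe apfu = 0.44722 × 4.92910 = 2.204.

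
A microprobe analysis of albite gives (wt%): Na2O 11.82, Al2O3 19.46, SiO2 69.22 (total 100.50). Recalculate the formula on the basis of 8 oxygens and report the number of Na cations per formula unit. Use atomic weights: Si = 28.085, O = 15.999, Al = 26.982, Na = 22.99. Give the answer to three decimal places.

Na2O: 11.82/61.979 = 0.19071 mol → 0.38142 mol Na, 0.19071 mol O.
Al2O3: 19.46/101.961 = 0.19086 mol → 0.38172 mol Al, 0.57258 mol O.
SiO2: 69.22/60.083 = 1.15207 mol → 1.15207 mol Si, 2.30414 mol O.
Total oxygen = 3.06743 mol. Normalization factor = 8/3.06743 = 2.60805.
Na per 8 O = 0.38142 × 2.60805 = 0.995.

0.995 Na apfu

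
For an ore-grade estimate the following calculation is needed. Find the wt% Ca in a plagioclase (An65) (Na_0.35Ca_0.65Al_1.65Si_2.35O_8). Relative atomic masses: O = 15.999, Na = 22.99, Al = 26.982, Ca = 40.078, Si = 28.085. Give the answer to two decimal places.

9.56 weight percent

Molar mass of Na_0.35Ca_0.65Al_1.65Si_2.35O_8: 0.35*22.99 + 0.65*40.078 + 1.65*26.982 + 2.35*28.085 + 8*15.999 = 272.609 g/mol.
Mass of Ca per formula unit: 0.65 × 40.078 = 26.051 g.
Weight fraction Ca = 26.051 / 272.609 = 0.0956.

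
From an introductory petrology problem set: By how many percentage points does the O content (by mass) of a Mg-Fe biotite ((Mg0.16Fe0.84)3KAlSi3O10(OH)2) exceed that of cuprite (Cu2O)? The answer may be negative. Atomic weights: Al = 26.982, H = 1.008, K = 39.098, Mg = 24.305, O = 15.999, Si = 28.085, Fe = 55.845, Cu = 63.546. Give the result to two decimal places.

27.47 percentage points

O in (Mg0.16Fe0.84)3KAlSi3O10(OH)2: molar mass 496.735 g/mol; 12×15.999 = 191.988 g → 38.65 wt%.
O in Cu2O: molar mass 143.091 g/mol; 1×15.999 = 15.999 g → 11.18 wt%.
Difference = 38.65 − 11.18 = 27.47 percentage points.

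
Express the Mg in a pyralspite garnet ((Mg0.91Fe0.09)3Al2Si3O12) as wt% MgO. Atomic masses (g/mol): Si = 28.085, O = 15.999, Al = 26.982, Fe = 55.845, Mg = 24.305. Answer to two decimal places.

26.73 wt%

M((Mg0.91Fe0.09)3Al2Si3O12) = 411.638 g/mol; M(MgO) = 40.304 g/mol.
Moles MgO per formula unit = 2.73 Mg ÷ 1 = 2.7300.
MgO fraction = (2.7300 × 40.304) / 411.638 = 110.030/411.638 = 0.2673.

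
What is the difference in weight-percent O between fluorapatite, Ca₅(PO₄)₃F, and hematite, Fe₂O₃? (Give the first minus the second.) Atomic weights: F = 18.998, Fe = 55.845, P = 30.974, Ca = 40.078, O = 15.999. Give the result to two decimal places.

8.01 percentage points

M(Ca₅(PO₄)₃F) = 504.298 g/mol, so wt% O = 191.988/504.298 × 100 = 38.07%.
M(Fe₂O₃) = 159.687 g/mol, so wt% O = 47.997/159.687 × 100 = 30.06%.
38.07 − 30.06 = 8.01 pp.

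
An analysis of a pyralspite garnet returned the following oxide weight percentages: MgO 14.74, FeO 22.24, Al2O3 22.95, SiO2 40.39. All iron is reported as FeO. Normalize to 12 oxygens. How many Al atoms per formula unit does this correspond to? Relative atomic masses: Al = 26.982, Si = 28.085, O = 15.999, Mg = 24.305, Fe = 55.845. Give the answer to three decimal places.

2.004 Al apfu

14.74 wt% MgO ÷ 40.304 g/mol = 0.36572 mol, giving 0.36572 Mg and 0.36572 O.
22.24 wt% FeO ÷ 71.844 g/mol = 0.30956 mol, giving 0.30956 Fe and 0.30956 O.
22.95 wt% Al2O3 ÷ 101.961 g/mol = 0.22509 mol, giving 0.45018 Al and 0.67527 O.
40.39 wt% SiO2 ÷ 60.083 g/mol = 0.67224 mol, giving 0.67224 Si and 1.34448 O.
Oxygen sums to 2.69503; scaling by 12/2.69503 = 4.45264 puts the formula on 12 O.
Al: 0.45018 × 4.45264 = 2.004 atoms per formula unit.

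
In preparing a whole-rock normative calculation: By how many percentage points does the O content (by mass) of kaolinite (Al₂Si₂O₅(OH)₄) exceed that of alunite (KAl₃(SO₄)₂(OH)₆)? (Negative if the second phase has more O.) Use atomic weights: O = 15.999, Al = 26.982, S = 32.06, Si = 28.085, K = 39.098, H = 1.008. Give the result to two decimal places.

First mineral: 143.991 g O in 258.157 g formula = 55.78 wt% O.
Second mineral: 223.986 g O in 414.198 g formula = 54.08 wt% O.
55.78% − 54.08% gives a difference of 1.70 percentage points.

1.70 percentage points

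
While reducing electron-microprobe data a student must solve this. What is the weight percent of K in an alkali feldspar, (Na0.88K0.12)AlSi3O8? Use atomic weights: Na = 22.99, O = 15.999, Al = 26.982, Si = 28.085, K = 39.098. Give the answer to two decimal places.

Molar mass of (Na0.88K0.12)AlSi3O8: 0.88×22.99 + 0.12×39.098 + 1×26.982 + 3×28.085 + 8×15.999 = 264.152 g/mol.
Mass of K per formula unit: 0.12 × 39.098 = 4.692 g.
Weight fraction K = 4.692 / 264.152 = 0.0178.

1.78 weight percent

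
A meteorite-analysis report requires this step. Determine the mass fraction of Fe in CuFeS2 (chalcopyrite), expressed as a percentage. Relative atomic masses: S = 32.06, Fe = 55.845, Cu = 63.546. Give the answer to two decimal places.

Formula mass = 1·63.546 + 1·55.845 + 2·32.06 = 183.511 g/mol, of which 55.845 g is Fe.
So Fe makes up 55.845/183.511 = 0.3043 of the mass, i.e. 30.43%.

30.43 mass %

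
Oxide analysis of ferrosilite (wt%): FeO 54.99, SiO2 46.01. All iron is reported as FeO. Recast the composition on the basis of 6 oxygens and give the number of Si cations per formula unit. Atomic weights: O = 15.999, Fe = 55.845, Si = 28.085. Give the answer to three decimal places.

2.000 Si apfu

54.99 wt% FeO ÷ 71.844 g/mol = 0.76541 mol, giving 0.76541 Fe and 0.76541 O.
46.01 wt% SiO2 ÷ 60.083 g/mol = 0.76577 mol, giving 0.76577 Si and 1.53154 O.
Oxygen sums to 2.29695; scaling by 6/2.29695 = 2.61216 puts the formula on 6 O.
Si: 0.76577 × 2.61216 = 2.000 atoms per formula unit.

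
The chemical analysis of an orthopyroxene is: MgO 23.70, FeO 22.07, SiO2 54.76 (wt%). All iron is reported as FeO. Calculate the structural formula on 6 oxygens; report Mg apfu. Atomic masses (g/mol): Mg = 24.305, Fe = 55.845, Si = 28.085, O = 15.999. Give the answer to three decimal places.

23.70 wt% MgO ÷ 40.304 g/mol = 0.58803 mol, giving 0.58803 Mg and 0.58803 O.
22.07 wt% FeO ÷ 71.844 g/mol = 0.30719 mol, giving 0.30719 Fe and 0.30719 O.
54.76 wt% SiO2 ÷ 60.083 g/mol = 0.91141 mol, giving 0.91141 Si and 1.82282 O.
Oxygen sums to 2.71804; scaling by 6/2.71804 = 2.20747 puts the formula on 6 O.
Mg: 0.58803 × 2.20747 = 1.298 atoms per formula unit.

1.298 Mg apfu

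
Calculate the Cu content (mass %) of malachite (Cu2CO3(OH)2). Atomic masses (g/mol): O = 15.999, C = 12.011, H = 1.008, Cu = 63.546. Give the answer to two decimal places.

57.48 mass %

Molar mass of Cu2CO3(OH)2: 2×63.546 + 1×12.011 + 5×15.999 + 2×1.008 = 221.114 g/mol.
Mass of Cu per formula unit: 2 × 63.546 = 127.092 g.
Weight fraction Cu = 127.092 / 221.114 = 0.5748.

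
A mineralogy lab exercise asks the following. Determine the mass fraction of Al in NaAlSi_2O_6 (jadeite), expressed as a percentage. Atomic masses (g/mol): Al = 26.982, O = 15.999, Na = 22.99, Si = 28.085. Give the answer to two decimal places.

13.35 weight percent

Molar mass of NaAlSi_2O_6: 1·22.99 + 1·26.982 + 2·28.085 + 6·15.999 = 202.136 g/mol.
Mass of Al per formula unit: 1 × 26.982 = 26.982 g.
Weight fraction Al = 26.982 / 202.136 = 0.1335.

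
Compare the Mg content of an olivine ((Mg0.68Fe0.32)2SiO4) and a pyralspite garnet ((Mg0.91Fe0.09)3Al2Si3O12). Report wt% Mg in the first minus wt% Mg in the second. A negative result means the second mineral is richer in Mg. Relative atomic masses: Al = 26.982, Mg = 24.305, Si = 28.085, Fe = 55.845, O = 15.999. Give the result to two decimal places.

M((Mg0.68Fe0.32)2SiO4) = 160.877 g/mol, so wt% Mg = 33.055/160.877 × 100 = 20.55%.
M((Mg0.91Fe0.09)3Al2Si3O12) = 411.638 g/mol, so wt% Mg = 66.353/411.638 × 100 = 16.12%.
20.55 − 16.12 = 4.43 pp.

4.43 percentage points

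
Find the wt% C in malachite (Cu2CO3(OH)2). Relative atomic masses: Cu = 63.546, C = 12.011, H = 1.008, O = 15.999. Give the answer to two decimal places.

Molar mass of Cu2CO3(OH)2: 2*63.546 + 1*12.011 + 5*15.999 + 2*1.008 = 221.114 g/mol.
Mass of C per formula unit: 1 × 12.011 = 12.011 g.
Weight fraction C = 12.011 / 221.114 = 0.0543.

5.43 wt%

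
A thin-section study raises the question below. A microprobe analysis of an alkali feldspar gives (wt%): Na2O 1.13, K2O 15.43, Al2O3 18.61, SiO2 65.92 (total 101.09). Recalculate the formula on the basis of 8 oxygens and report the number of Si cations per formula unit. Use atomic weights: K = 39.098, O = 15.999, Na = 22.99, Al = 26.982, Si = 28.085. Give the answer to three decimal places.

Na2O (M=61.979): mol = 0.01823; Na = 0.03646, O = 0.01823.
K2O (M=94.195): mol = 0.16381; K = 0.32762, O = 0.16381.
Al2O3 (M=101.961): mol = 0.18252; Al = 0.36504, O = 0.54756.
SiO2 (M=60.083): mol = 1.09715; Si = 1.09715, O = 2.19430.
ΣO = 2.92390; factor = 8/ΣO = 2.73607.
Si apfu = 1.09715 × 2.73607 = 3.002.

3.002 Si apfu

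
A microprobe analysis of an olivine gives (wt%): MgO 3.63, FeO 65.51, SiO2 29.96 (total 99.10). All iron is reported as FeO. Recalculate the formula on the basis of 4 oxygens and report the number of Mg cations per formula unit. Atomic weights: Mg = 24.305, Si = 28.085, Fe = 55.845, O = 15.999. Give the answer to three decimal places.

MgO (M=40.304): mol = 0.09007; Mg = 0.09007, O = 0.09007.
FeO (M=71.844): mol = 0.91184; Fe = 0.91184, O = 0.91184.
SiO2 (M=60.083): mol = 0.49864; Si = 0.49864, O = 0.99728.
ΣO = 1.99919; factor = 4/ΣO = 2.00081.
Mg apfu = 0.09007 × 2.00081 = 0.180.

0.180 Mg apfu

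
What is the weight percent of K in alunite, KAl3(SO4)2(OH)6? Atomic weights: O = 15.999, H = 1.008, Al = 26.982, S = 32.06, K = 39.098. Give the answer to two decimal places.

9.44 mass %

M(KAl3(SO4)2(OH)6) = 414.198 g/mol.
K contributes 1 × 39.098 = 39.098 g per mole.
39.098/414.198 = 0.0944 → 9.44%.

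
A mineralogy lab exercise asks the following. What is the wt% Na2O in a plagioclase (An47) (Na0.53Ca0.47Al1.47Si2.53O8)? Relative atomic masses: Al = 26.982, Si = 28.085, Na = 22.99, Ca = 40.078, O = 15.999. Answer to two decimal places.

6.09 wt%

M(Na0.53Ca0.47Al1.47Si2.53O8) = 269.732 g/mol; M(Na2O) = 61.979 g/mol.
Moles Na2O per formula unit = 0.53 Na ÷ 2 = 0.2650.
Na2O fraction = (0.2650 × 61.979) / 269.732 = 16.424/269.732 = 0.0609.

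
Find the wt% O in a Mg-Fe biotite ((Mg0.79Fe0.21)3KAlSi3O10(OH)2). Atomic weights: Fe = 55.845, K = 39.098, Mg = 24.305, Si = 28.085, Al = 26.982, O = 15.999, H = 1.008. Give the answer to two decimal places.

43.92 mass %

Formula mass = 2.37·24.305 + 0.63·55.845 + 1·39.098 + 1·26.982 + 3·28.085 + 12·15.999 + 2·1.008 = 437.124 g/mol, of which 191.988 g is O.
So O makes up 191.988/437.124 = 0.4392 of the mass, i.e. 43.92%.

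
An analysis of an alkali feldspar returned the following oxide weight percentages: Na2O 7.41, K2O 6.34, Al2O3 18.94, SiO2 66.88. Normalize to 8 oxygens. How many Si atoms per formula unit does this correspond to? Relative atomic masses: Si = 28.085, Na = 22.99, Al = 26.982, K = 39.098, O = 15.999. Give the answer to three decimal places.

2.998 Si apfu

Na2O: 7.41/61.979 = 0.11956 mol → 0.23912 mol Na, 0.11956 mol O.
K2O: 6.34/94.195 = 0.06731 mol → 0.13462 mol K, 0.06731 mol O.
Al2O3: 18.94/101.961 = 0.18576 mol → 0.37152 mol Al, 0.55728 mol O.
SiO2: 66.88/60.083 = 1.11313 mol → 1.11313 mol Si, 2.22626 mol O.
Total oxygen = 2.97041 mol. Normalization factor = 8/2.97041 = 2.69323.
Si per 8 O = 1.11313 × 2.69323 = 2.998.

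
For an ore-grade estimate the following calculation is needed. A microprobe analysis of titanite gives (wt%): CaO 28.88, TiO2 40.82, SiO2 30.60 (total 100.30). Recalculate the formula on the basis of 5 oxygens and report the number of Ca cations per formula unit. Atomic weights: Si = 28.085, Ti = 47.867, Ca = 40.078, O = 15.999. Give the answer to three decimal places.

1.008 Ca apfu

28.88 wt% CaO ÷ 56.077 g/mol = 0.51501 mol, giving 0.51501 Ca and 0.51501 O.
40.82 wt% TiO2 ÷ 79.865 g/mol = 0.51111 mol, giving 0.51111 Ti and 1.02222 O.
30.60 wt% SiO2 ÷ 60.083 g/mol = 0.50930 mol, giving 0.50930 Si and 1.01860 O.
Oxygen sums to 2.55583; scaling by 5/2.55583 = 1.95631 puts the formula on 5 O.
Ca: 0.51501 × 1.95631 = 1.008 atoms per formula unit.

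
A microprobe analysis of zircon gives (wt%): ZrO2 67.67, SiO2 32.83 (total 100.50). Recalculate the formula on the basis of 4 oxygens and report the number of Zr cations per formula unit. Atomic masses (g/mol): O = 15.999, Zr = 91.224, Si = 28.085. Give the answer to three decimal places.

1.003 Zr apfu

ZrO2 (M=123.222): mol = 0.54917; Zr = 0.54917, O = 1.09834.
SiO2 (M=60.083): mol = 0.54641; Si = 0.54641, O = 1.09282.
ΣO = 2.19116; factor = 4/ΣO = 1.82552.
Zr apfu = 0.54917 × 1.82552 = 1.003.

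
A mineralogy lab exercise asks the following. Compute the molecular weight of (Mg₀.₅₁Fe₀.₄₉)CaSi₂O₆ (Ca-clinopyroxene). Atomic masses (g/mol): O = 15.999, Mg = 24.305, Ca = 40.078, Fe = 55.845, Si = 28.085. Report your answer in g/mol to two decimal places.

232.00 g/mol

M = 0.51×24.305 + 0.49×55.845 + 1×40.078 + 2×28.085 + 6×15.999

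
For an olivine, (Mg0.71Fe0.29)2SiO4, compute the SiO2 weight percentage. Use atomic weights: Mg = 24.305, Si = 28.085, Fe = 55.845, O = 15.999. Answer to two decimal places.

Formula mass = 158.984 g/mol.
1 Si → 1.0000 mol SiO2 per formula unit; M(SiO2) = 60.083, so SiO2 mass = 60.083 g.
60.083/158.984 × 100 = 37.79 wt%.

37.79 wt%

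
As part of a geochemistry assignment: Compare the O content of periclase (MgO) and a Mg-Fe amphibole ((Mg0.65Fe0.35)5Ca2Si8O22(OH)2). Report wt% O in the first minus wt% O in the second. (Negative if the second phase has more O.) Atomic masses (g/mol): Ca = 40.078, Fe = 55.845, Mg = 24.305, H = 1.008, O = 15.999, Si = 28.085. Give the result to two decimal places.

-4.56 percentage points

M(MgO) = 40.304 g/mol, so wt% O = 15.999/40.304 × 100 = 39.70%.
M((Mg0.65Fe0.35)5Ca2Si8O22(OH)2) = 867.548 g/mol, so wt% O = 383.976/867.548 × 100 = 44.26%.
39.70 − 44.26 = -4.56 pp.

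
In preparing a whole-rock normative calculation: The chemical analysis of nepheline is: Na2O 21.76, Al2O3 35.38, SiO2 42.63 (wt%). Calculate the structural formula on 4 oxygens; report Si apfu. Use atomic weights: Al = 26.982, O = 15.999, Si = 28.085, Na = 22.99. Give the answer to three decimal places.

1.010 Si apfu

Na2O: 21.76/61.979 = 0.35109 mol → 0.70218 mol Na, 0.35109 mol O.
Al2O3: 35.38/101.961 = 0.34700 mol → 0.69400 mol Al, 1.04100 mol O.
SiO2: 42.63/60.083 = 0.70952 mol → 0.70952 mol Si, 1.41904 mol O.
Total oxygen = 2.81113 mol. Normalization factor = 4/2.81113 = 1.42292.
Si per 4 O = 0.70952 × 1.42292 = 1.010.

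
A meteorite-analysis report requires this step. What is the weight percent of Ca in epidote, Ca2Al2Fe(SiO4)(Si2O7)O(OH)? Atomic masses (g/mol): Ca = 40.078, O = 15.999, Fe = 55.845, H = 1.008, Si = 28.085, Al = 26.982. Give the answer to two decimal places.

16.59 wt%

M(Ca2Al2Fe(SiO4)(Si2O7)O(OH)) = 483.215 g/mol.
Ca contributes 2 × 40.078 = 80.156 g per mole.
80.156/483.215 = 0.1659 → 16.59%.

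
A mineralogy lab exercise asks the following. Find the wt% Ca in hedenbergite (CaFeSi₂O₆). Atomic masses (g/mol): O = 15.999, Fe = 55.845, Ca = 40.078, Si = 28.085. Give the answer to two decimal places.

16.15 wt%

Molar mass of CaFeSi₂O₆: 1·40.078 + 1·55.845 + 2·28.085 + 6·15.999 = 248.087 g/mol.
Mass of Ca per formula unit: 1 × 40.078 = 40.078 g.
Weight fraction Ca = 40.078 / 248.087 = 0.1615.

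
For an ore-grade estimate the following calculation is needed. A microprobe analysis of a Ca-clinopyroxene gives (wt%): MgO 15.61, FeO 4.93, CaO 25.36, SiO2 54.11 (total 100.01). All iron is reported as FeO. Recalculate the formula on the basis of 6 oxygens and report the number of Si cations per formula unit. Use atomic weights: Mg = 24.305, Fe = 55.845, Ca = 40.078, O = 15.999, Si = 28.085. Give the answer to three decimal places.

1.994 Si apfu

15.61 wt% MgO ÷ 40.304 g/mol = 0.38731 mol, giving 0.38731 Mg and 0.38731 O.
4.93 wt% FeO ÷ 71.844 g/mol = 0.06862 mol, giving 0.06862 Fe and 0.06862 O.
25.36 wt% CaO ÷ 56.077 g/mol = 0.45224 mol, giving 0.45224 Ca and 0.45224 O.
54.11 wt% SiO2 ÷ 60.083 g/mol = 0.90059 mol, giving 0.90059 Si and 1.80118 O.
Oxygen sums to 2.70935; scaling by 6/2.70935 = 2.21455 puts the formula on 6 O.
Si: 0.90059 × 2.21455 = 1.994 atoms per formula unit.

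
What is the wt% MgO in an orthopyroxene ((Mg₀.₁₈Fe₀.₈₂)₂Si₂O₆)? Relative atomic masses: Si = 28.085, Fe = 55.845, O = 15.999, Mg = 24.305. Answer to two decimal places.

5.75 wt%

Molar mass of (Mg₀.₁₈Fe₀.₈₂)₂Si₂O₆ = 0.36*24.305 + 1.64*55.845 + 2*28.085 + 6*15.999 = 252.500 g/mol.
Each formula unit contains 0.36 Mg, equivalent to 0.36/1 = 0.3600 mol MgO.
M(MgO) = 1×24.305 + 1×15.999 = 40.304 g/mol.
Mass of MgO per formula unit = 0.3600 × 40.304 = 14.509 g.
MgO wt% = 14.509 / 252.500 × 100 = 5.75%.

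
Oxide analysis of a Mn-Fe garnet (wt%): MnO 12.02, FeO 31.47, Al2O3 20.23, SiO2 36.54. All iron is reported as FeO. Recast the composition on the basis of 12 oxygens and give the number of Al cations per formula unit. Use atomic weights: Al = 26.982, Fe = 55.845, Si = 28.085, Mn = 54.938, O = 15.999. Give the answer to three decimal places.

MnO: 12.02/70.937 = 0.16945 mol → 0.16945 mol Mn, 0.16945 mol O.
FeO: 31.47/71.844 = 0.43803 mol → 0.43803 mol Fe, 0.43803 mol O.
Al2O3: 20.23/101.961 = 0.19841 mol → 0.39682 mol Al, 0.59523 mol O.
SiO2: 36.54/60.083 = 0.60816 mol → 0.60816 mol Si, 1.21632 mol O.
Total oxygen = 2.41903 mol. Normalization factor = 12/2.41903 = 4.96067.
Al per 12 O = 0.39682 × 4.96067 = 1.968.

1.968 Al apfu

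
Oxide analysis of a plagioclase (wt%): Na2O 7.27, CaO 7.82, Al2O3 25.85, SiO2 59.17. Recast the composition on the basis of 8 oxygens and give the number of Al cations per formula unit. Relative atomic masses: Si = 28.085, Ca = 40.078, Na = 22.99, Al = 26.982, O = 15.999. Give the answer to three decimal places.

1.358 Al apfu

7.27 wt% Na2O ÷ 61.979 g/mol = 0.11730 mol, giving 0.23460 Na and 0.11730 O.
7.82 wt% CaO ÷ 56.077 g/mol = 0.13945 mol, giving 0.13945 Ca and 0.13945 O.
25.85 wt% Al2O3 ÷ 101.961 g/mol = 0.25353 mol, giving 0.50706 Al and 0.76059 O.
59.17 wt% SiO2 ÷ 60.083 g/mol = 0.98480 mol, giving 0.98480 Si and 1.96960 O.
Oxygen sums to 2.98694; scaling by 8/2.98694 = 2.67833 puts the formula on 8 O.
Al: 0.50706 × 2.67833 = 1.358 atoms per formula unit.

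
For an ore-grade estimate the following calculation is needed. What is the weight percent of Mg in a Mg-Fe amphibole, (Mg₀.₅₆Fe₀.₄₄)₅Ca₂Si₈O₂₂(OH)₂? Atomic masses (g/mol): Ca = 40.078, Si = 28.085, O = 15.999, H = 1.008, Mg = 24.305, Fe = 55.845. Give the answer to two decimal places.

Formula mass = 2.80·24.305 + 2.20·55.845 + 2·40.078 + 8·28.085 + 24·15.999 + 2·1.008 = 881.741 g/mol, of which 68.054 g is Mg.
So Mg makes up 68.054/881.741 = 0.0772 of the mass, i.e. 7.72%.

7.72 weight percent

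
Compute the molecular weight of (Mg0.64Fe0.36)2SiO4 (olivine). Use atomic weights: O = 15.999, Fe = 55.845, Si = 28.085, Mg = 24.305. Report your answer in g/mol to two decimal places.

The formula mass is the sum 1.28×24.305 + 0.72×55.845 + 1×28.085 + 4×15.999.

163.40 g/mol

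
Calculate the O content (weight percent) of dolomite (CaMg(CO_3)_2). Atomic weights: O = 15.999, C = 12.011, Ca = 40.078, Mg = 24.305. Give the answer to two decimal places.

52.06 weight percent

Molar mass of CaMg(CO_3)_2: 1×40.078 + 1×24.305 + 2×12.011 + 6×15.999 = 184.399 g/mol.
Mass of O per formula unit: 6 × 15.999 = 95.994 g.
Weight fraction O = 95.994 / 184.399 = 0.5206.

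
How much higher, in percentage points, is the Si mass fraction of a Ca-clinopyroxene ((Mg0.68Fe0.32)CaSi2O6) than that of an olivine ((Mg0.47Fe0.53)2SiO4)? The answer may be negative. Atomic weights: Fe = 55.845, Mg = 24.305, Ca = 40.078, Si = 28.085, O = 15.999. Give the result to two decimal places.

8.65 percentage points

Si in (Mg0.68Fe0.32)CaSi2O6: molar mass 226.640 g/mol; 2×28.085 = 56.170 g → 24.78 wt%.
Si in (Mg0.47Fe0.53)2SiO4: molar mass 174.123 g/mol; 1×28.085 = 28.085 g → 16.13 wt%.
Difference = 24.78 − 16.13 = 8.65 percentage points.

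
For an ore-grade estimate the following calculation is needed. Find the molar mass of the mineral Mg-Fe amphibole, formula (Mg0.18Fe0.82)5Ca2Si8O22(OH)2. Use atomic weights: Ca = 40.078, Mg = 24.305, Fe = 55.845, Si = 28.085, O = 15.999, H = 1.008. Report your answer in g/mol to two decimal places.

M = 0.90×24.305 + 4.10×55.845 + 2×40.078 + 8×28.085 + 24×15.999 + 2×1.008

941.67 g/mol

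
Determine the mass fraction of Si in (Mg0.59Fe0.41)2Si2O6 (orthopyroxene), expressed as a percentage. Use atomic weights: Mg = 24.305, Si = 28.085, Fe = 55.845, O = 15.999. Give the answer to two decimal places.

24.78 mass %

Formula mass = 1.18*24.305 + 0.82*55.845 + 2*28.085 + 6*15.999 = 226.637 g/mol, of which 56.170 g is Si.
So Si makes up 56.170/226.637 = 0.2478 of the mass, i.e. 24.78%.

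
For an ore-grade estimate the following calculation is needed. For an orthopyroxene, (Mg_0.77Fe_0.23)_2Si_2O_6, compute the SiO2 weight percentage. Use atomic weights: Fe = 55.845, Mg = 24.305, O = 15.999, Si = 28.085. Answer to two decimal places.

55.82 wt%

Molar mass of (Mg_0.77Fe_0.23)_2Si_2O_6 = 1.54×24.305 + 0.46×55.845 + 2×28.085 + 6×15.999 = 215.282 g/mol.
Each formula unit contains 2 Si, equivalent to 2/1 = 2.0000 mol SiO2.
M(SiO2) = 1×28.085 + 2×15.999 = 60.083 g/mol.
Mass of SiO2 per formula unit = 2.0000 × 60.083 = 120.166 g.
SiO2 wt% = 120.166 / 215.282 × 100 = 55.82%.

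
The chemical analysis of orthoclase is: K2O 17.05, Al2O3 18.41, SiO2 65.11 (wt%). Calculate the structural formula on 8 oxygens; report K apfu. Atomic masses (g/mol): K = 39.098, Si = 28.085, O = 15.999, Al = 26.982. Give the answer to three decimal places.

1.002 K apfu

17.05 wt% K2O ÷ 94.195 g/mol = 0.18101 mol, giving 0.36202 K and 0.18101 O.
18.41 wt% Al2O3 ÷ 101.961 g/mol = 0.18056 mol, giving 0.36112 Al and 0.54168 O.
65.11 wt% SiO2 ÷ 60.083 g/mol = 1.08367 mol, giving 1.08367 Si and 2.16734 O.
Oxygen sums to 2.89003; scaling by 8/2.89003 = 2.76814 puts the formula on 8 O.
K: 0.36202 × 2.76814 = 1.002 atoms per formula unit.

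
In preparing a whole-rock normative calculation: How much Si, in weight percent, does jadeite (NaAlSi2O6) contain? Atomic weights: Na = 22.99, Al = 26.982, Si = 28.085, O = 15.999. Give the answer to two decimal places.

27.79 weight percent

Formula mass = 1·22.99 + 1·26.982 + 2·28.085 + 6·15.999 = 202.136 g/mol, of which 56.170 g is Si.
So Si makes up 56.170/202.136 = 0.2779 of the mass, i.e. 27.79%.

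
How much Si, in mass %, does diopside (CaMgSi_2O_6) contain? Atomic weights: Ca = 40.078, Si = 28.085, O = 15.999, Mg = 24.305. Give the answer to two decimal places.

25.94 mass %

Molar mass of CaMgSi_2O_6: 1·40.078 + 1·24.305 + 2·28.085 + 6·15.999 = 216.547 g/mol.
Mass of Si per formula unit: 2 × 28.085 = 56.170 g.
Weight fraction Si = 56.170 / 216.547 = 0.2594.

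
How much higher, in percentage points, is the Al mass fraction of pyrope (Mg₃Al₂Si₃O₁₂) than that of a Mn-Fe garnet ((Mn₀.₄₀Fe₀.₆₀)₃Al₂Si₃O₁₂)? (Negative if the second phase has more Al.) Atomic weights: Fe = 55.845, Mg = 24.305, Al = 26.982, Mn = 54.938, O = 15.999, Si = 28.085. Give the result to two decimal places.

2.52 percentage points

Al in Mg₃Al₂Si₃O₁₂: molar mass 403.122 g/mol; 2×26.982 = 53.964 g → 13.39 wt%.
Al in (Mn₀.₄₀Fe₀.₆₀)₃Al₂Si₃O₁₂: molar mass 496.654 g/mol; 2×26.982 = 53.964 g → 10.87 wt%.
Difference = 13.39 − 10.87 = 2.52 percentage points.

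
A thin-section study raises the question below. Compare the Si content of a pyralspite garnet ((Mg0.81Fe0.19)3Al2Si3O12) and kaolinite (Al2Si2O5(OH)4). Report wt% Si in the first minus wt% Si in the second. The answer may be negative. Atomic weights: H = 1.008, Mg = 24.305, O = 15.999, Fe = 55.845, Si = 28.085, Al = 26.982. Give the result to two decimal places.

-1.75 percentage points

M((Mg0.81Fe0.19)3Al2Si3O12) = 421.100 g/mol, so wt% Si = 84.255/421.100 × 100 = 20.01%.
M(Al2Si2O5(OH)4) = 258.157 g/mol, so wt% Si = 56.170/258.157 × 100 = 21.76%.
20.01 − 21.76 = -1.75 pp.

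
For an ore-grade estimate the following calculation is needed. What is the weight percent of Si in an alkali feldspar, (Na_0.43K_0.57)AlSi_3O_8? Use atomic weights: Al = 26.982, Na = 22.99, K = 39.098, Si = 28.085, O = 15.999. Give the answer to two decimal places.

31.04 mass %

Molar mass of (Na_0.43K_0.57)AlSi_3O_8: 0.43·22.99 + 0.57·39.098 + 1·26.982 + 3·28.085 + 8·15.999 = 271.401 g/mol.
Mass of Si per formula unit: 3 × 28.085 = 84.255 g.
Weight fraction Si = 84.255 / 271.401 = 0.3104.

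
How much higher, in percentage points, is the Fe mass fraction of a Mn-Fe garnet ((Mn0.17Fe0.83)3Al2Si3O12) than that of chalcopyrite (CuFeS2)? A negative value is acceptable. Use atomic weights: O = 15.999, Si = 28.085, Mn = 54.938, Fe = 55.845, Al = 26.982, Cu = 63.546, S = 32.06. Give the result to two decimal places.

First mineral: 139.054 g Fe in 497.279 g formula = 27.96 wt% Fe.
Second mineral: 55.845 g Fe in 183.511 g formula = 30.43 wt% Fe.
27.96% − 30.43% gives a difference of -2.47 percentage points.

-2.47 percentage points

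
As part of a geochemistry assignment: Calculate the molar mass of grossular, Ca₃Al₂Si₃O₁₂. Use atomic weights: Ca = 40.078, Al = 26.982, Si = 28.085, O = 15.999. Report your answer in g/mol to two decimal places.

M = 3*40.078 + 2*26.982 + 3*28.085 + 12*15.999

450.44 g/mol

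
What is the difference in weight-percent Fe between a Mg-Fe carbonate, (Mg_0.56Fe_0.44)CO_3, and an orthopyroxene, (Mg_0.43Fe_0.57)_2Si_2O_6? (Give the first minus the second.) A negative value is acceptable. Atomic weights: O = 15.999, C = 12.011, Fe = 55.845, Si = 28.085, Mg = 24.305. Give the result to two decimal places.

Fe in (Mg_0.56Fe_0.44)CO_3: molar mass 98.191 g/mol; 0.44×55.845 = 24.572 g → 25.02 wt%.
Fe in (Mg_0.43Fe_0.57)_2Si_2O_6: molar mass 236.730 g/mol; 1.14×55.845 = 63.663 g → 26.89 wt%.
Difference = 25.02 − 26.89 = -1.87 percentage points.

-1.87 percentage points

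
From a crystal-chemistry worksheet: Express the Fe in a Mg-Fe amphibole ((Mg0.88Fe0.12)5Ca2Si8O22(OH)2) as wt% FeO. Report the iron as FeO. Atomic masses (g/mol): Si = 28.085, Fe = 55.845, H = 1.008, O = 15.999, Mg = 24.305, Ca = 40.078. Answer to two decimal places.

5.19 wt%

Molar mass of (Mg0.88Fe0.12)5Ca2Si8O22(OH)2 = 4.40*24.305 + 0.60*55.845 + 2*40.078 + 8*28.085 + 24*15.999 + 2*1.008 = 831.277 g/mol.
Each formula unit contains 0.60 Fe, equivalent to 0.60/1 = 0.6000 mol FeO.
M(FeO) = 1×55.845 + 1×15.999 = 71.844 g/mol.
Mass of FeO per formula unit = 0.6000 × 71.844 = 43.106 g.
FeO wt% = 43.106 / 831.277 × 100 = 5.19%.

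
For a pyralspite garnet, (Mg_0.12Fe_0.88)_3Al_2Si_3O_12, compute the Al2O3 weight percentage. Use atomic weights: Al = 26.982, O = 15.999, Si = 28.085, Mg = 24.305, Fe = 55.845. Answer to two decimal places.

20.96 wt%

M((Mg_0.12Fe_0.88)_3Al_2Si_3O_12) = 486.388 g/mol; M(Al2O3) = 101.961 g/mol.
Moles Al2O3 per formula unit = 2 Al ÷ 2 = 1.0000.
Al2O3 fraction = (1.0000 × 101.961) / 486.388 = 101.961/486.388 = 0.2096.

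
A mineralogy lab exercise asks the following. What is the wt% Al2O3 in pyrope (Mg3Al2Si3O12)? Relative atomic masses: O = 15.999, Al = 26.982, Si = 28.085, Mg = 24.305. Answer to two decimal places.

Formula mass = 403.122 g/mol.
2 Al → 1.0000 mol Al2O3 per formula unit; M(Al2O3) = 101.961, so Al2O3 mass = 101.961 g.
101.961/403.122 × 100 = 25.29 wt%.

25.29 wt%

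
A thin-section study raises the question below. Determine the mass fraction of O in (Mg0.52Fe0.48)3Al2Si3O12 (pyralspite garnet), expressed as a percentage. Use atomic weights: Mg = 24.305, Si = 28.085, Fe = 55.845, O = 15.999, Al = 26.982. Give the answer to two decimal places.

Formula mass = 1.56·24.305 + 1.44·55.845 + 2·26.982 + 3·28.085 + 12·15.999 = 448.540 g/mol, of which 191.988 g is O.
So O makes up 191.988/448.540 = 0.4280 of the mass, i.e. 42.80%.

42.80 mass %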